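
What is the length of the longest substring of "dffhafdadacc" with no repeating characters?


Input: "dffhafdadacc"
Sliding window (track last position of each char):
  Position 0 ('d'): window [0,0] length 1 -- new best
  Position 1 ('f'): window [0,1] length 2 -- new best
  Position 2 ('f'): repeat (last at 1), move window start to 2
  Position 2 ('f'): window [2,2] length 1
  Position 3 ('h'): window [2,3] length 2
  Position 4 ('a'): window [2,4] length 3 -- new best
  Position 5 ('f'): repeat (last at 2), move window start to 3
  Position 5 ('f'): window [3,5] length 3
  Position 6 ('d'): window [3,6] length 4 -- new best
  Position 7 ('a'): repeat (last at 4), move window start to 5
  Position 7 ('a'): window [5,7] length 3
  Position 8 ('d'): repeat (last at 6), move window start to 7
  Position 8 ('d'): window [7,8] length 2
  Position 9 ('a'): repeat (last at 7), move window start to 8
  Position 9 ('a'): window [8,9] length 2
  Position 10 ('c'): window [8,10] length 3
  Position 11 ('c'): repeat (last at 10), move window start to 11
  Position 11 ('c'): window [11,11] length 1
Longest substring with no repeats: "hafd" with length 4

4


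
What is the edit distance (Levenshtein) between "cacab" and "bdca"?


Computing edit distance: "cacab" -> "bdca"
DP table:
           b    d    c    a
      0    1    2    3    4
  c   1    1    2    2    3
  a   2    2    2    3    2
  c   3    3    3    2    3
  a   4    4    4    3    2
  b   5    4    5    4    3
Edit distance = dp[5][4] = 3

3


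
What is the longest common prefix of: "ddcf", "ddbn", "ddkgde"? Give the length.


Words: ddcf, ddbn, ddkgde
  Position 0: all 'd' => match
  Position 1: all 'd' => match
  Position 2: ('c', 'b', 'k') => mismatch, stop
LCP = "dd" (length 2)

2


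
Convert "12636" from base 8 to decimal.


Input: "12636" in base 8
Positional expansion:
  Digit '1' (value 1) x 8^4 = 4096
  Digit '2' (value 2) x 8^3 = 1024
  Digit '6' (value 6) x 8^2 = 384
  Digit '3' (value 3) x 8^1 = 24
  Digit '6' (value 6) x 8^0 = 6
Sum = 5534

5534


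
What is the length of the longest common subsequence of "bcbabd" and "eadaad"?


LCS of "bcbabd" and "eadaad"
DP table:
           e    a    d    a    a    d
      0    0    0    0    0    0    0
  b   0    0    0    0    0    0    0
  c   0    0    0    0    0    0    0
  b   0    0    0    0    0    0    0
  a   0    0    1    1    1    1    1
  b   0    0    1    1    1    1    1
  d   0    0    1    2    2    2    2
LCS length = dp[6][6] = 2

2


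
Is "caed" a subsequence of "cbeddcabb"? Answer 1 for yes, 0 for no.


Check if "caed" is a subsequence of "cbeddcabb"
Greedy scan:
  Position 0 ('c'): matches sub[0] = 'c'
  Position 1 ('b'): no match needed
  Position 2 ('e'): no match needed
  Position 3 ('d'): no match needed
  Position 4 ('d'): no match needed
  Position 5 ('c'): no match needed
  Position 6 ('a'): matches sub[1] = 'a'
  Position 7 ('b'): no match needed
  Position 8 ('b'): no match needed
Only matched 2/4 characters => not a subsequence

0


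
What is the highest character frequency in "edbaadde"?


Input: edbaadde
Character counts:
  'a': 2
  'b': 1
  'd': 3
  'e': 2
Maximum frequency: 3

3


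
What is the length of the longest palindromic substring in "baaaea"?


Input: "baaaea"
Checking substrings for palindromes:
  [1:4] "aaa" (len 3) => palindrome
  [3:6] "aea" (len 3) => palindrome
  [1:3] "aa" (len 2) => palindrome
  [2:4] "aa" (len 2) => palindrome
Longest palindromic substring: "aaa" with length 3

3


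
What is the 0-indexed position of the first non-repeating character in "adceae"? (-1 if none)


Input: adceae
Character frequencies:
  'a': 2
  'c': 1
  'd': 1
  'e': 2
Scanning left to right for freq == 1:
  Position 0 ('a'): freq=2, skip
  Position 1 ('d'): unique! => answer = 1

1


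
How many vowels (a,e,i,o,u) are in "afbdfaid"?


Input: afbdfaid
Checking each character:
  'a' at position 0: vowel (running total: 1)
  'f' at position 1: consonant
  'b' at position 2: consonant
  'd' at position 3: consonant
  'f' at position 4: consonant
  'a' at position 5: vowel (running total: 2)
  'i' at position 6: vowel (running total: 3)
  'd' at position 7: consonant
Total vowels: 3

3


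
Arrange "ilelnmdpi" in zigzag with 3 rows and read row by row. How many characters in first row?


Zigzag "ilelnmdpi" into 3 rows:
Placing characters:
  'i' => row 0
  'l' => row 1
  'e' => row 2
  'l' => row 1
  'n' => row 0
  'm' => row 1
  'd' => row 2
  'p' => row 1
  'i' => row 0
Rows:
  Row 0: "ini"
  Row 1: "llmp"
  Row 2: "ed"
First row length: 3

3


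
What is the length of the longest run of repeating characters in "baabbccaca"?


Input: "baabbccaca"
Scanning for longest run:
  Position 1 ('a'): new char, reset run to 1
  Position 2 ('a'): continues run of 'a', length=2
  Position 3 ('b'): new char, reset run to 1
  Position 4 ('b'): continues run of 'b', length=2
  Position 5 ('c'): new char, reset run to 1
  Position 6 ('c'): continues run of 'c', length=2
  Position 7 ('a'): new char, reset run to 1
  Position 8 ('c'): new char, reset run to 1
  Position 9 ('a'): new char, reset run to 1
Longest run: 'a' with length 2

2


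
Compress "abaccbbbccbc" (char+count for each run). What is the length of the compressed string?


Input: abaccbbbccbc
Runs:
  'a' x 1 => "a1"
  'b' x 1 => "b1"
  'a' x 1 => "a1"
  'c' x 2 => "c2"
  'b' x 3 => "b3"
  'c' x 2 => "c2"
  'b' x 1 => "b1"
  'c' x 1 => "c1"
Compressed: "a1b1a1c2b3c2b1c1"
Compressed length: 16

16


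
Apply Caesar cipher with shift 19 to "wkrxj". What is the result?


Caesar cipher: shift "wkrxj" by 19
  'w' (pos 22) + 19 = pos 15 = 'p'
  'k' (pos 10) + 19 = pos 3 = 'd'
  'r' (pos 17) + 19 = pos 10 = 'k'
  'x' (pos 23) + 19 = pos 16 = 'q'
  'j' (pos 9) + 19 = pos 2 = 'c'
Result: pdkqc

pdkqc


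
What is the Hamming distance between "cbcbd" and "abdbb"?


Comparing "cbcbd" and "abdbb" position by position:
  Position 0: 'c' vs 'a' => differ
  Position 1: 'b' vs 'b' => same
  Position 2: 'c' vs 'd' => differ
  Position 3: 'b' vs 'b' => same
  Position 4: 'd' vs 'b' => differ
Total differences (Hamming distance): 3

3


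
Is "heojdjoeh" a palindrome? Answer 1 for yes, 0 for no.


Input: heojdjoeh
Reversed: heojdjoeh
  Compare pos 0 ('h') with pos 8 ('h'): match
  Compare pos 1 ('e') with pos 7 ('e'): match
  Compare pos 2 ('o') with pos 6 ('o'): match
  Compare pos 3 ('j') with pos 5 ('j'): match
Result: palindrome

1


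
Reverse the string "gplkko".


Input: gplkko
Reading characters right to left:
  Position 5: 'o'
  Position 4: 'k'
  Position 3: 'k'
  Position 2: 'l'
  Position 1: 'p'
  Position 0: 'g'
Reversed: okklpg

okklpg


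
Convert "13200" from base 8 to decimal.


Input: "13200" in base 8
Positional expansion:
  Digit '1' (value 1) x 8^4 = 4096
  Digit '3' (value 3) x 8^3 = 1536
  Digit '2' (value 2) x 8^2 = 128
  Digit '0' (value 0) x 8^1 = 0
  Digit '0' (value 0) x 8^0 = 0
Sum = 5760

5760


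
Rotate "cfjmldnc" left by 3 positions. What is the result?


Input: "cfjmldnc", rotate left by 3
First 3 characters: "cfj"
Remaining characters: "mldnc"
Concatenate remaining + first: "mldnc" + "cfj" = "mldnccfj"

mldnccfj


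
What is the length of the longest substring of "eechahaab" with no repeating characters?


Input: "eechahaab"
Sliding window (track last position of each char):
  Position 0 ('e'): window [0,0] length 1 -- new best
  Position 1 ('e'): repeat (last at 0), move window start to 1
  Position 1 ('e'): window [1,1] length 1
  Position 2 ('c'): window [1,2] length 2 -- new best
  Position 3 ('h'): window [1,3] length 3 -- new best
  Position 4 ('a'): window [1,4] length 4 -- new best
  Position 5 ('h'): repeat (last at 3), move window start to 4
  Position 5 ('h'): window [4,5] length 2
  Position 6 ('a'): repeat (last at 4), move window start to 5
  Position 6 ('a'): window [5,6] length 2
  Position 7 ('a'): repeat (last at 6), move window start to 7
  Position 7 ('a'): window [7,7] length 1
  Position 8 ('b'): window [7,8] length 2
Longest substring with no repeats: "echa" with length 4

4


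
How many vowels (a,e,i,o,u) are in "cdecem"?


Input: cdecem
Checking each character:
  'c' at position 0: consonant
  'd' at position 1: consonant
  'e' at position 2: vowel (running total: 1)
  'c' at position 3: consonant
  'e' at position 4: vowel (running total: 2)
  'm' at position 5: consonant
Total vowels: 2

2


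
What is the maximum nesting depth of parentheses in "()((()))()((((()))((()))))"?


Input: "()((()))()((((()))((()))))"
Tracking depth:
  Position 0 '(': depth becomes 1
  Position 1 ')': depth becomes 0
  Position 2 '(': depth becomes 1
  Position 3 '(': depth becomes 2
  Position 4 '(': depth becomes 3
  Position 5 ')': depth becomes 2
  Position 6 ')': depth becomes 1
  Position 7 ')': depth becomes 0
  Position 8 '(': depth becomes 1
  Position 9 ')': depth becomes 0
  Position 10 '(': depth becomes 1
  Position 11 '(': depth becomes 2
  Position 12 '(': depth becomes 3
  Position 13 '(': depth becomes 4
  Position 14 '(': depth becomes 5
  Position 15 ')': depth becomes 4
  Position 16 ')': depth becomes 3
  Position 17 ')': depth becomes 2
  Position 18 '(': depth becomes 3
  Position 19 '(': depth becomes 4
  Position 20 '(': depth becomes 5
  Position 21 ')': depth becomes 4
  Position 22 ')': depth becomes 3
  Position 23 ')': depth becomes 2
  Position 24 ')': depth becomes 1
  Position 25 ')': depth becomes 0
Maximum depth reached: 5

5


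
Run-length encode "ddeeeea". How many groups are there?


Input: ddeeeea
Scanning for consecutive runs:
  Group 1: 'd' x 2 (positions 0-1)
  Group 2: 'e' x 4 (positions 2-5)
  Group 3: 'a' x 1 (positions 6-6)
Total groups: 3

3


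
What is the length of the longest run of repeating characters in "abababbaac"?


Input: "abababbaac"
Scanning for longest run:
  Position 1 ('b'): new char, reset run to 1
  Position 2 ('a'): new char, reset run to 1
  Position 3 ('b'): new char, reset run to 1
  Position 4 ('a'): new char, reset run to 1
  Position 5 ('b'): new char, reset run to 1
  Position 6 ('b'): continues run of 'b', length=2
  Position 7 ('a'): new char, reset run to 1
  Position 8 ('a'): continues run of 'a', length=2
  Position 9 ('c'): new char, reset run to 1
Longest run: 'b' with length 2

2


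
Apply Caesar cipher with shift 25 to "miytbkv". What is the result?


Caesar cipher: shift "miytbkv" by 25
  'm' (pos 12) + 25 = pos 11 = 'l'
  'i' (pos 8) + 25 = pos 7 = 'h'
  'y' (pos 24) + 25 = pos 23 = 'x'
  't' (pos 19) + 25 = pos 18 = 's'
  'b' (pos 1) + 25 = pos 0 = 'a'
  'k' (pos 10) + 25 = pos 9 = 'j'
  'v' (pos 21) + 25 = pos 20 = 'u'
Result: lhxsaju

lhxsaju


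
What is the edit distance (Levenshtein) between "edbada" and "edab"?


Computing edit distance: "edbada" -> "edab"
DP table:
           e    d    a    b
      0    1    2    3    4
  e   1    0    1    2    3
  d   2    1    0    1    2
  b   3    2    1    1    1
  a   4    3    2    1    2
  d   5    4    3    2    2
  a   6    5    4    3    3
Edit distance = dp[6][4] = 3

3


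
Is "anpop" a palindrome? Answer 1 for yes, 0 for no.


Input: anpop
Reversed: popna
  Compare pos 0 ('a') with pos 4 ('p'): MISMATCH
  Compare pos 1 ('n') with pos 3 ('o'): MISMATCH
Result: not a palindrome

0


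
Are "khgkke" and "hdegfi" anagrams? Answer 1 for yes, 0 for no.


Strings: "khgkke", "hdegfi"
Sorted first:  eghkkk
Sorted second: defghi
Differ at position 0: 'e' vs 'd' => not anagrams

0


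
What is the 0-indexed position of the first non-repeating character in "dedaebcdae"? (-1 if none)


Input: dedaebcdae
Character frequencies:
  'a': 2
  'b': 1
  'c': 1
  'd': 3
  'e': 3
Scanning left to right for freq == 1:
  Position 0 ('d'): freq=3, skip
  Position 1 ('e'): freq=3, skip
  Position 2 ('d'): freq=3, skip
  Position 3 ('a'): freq=2, skip
  Position 4 ('e'): freq=3, skip
  Position 5 ('b'): unique! => answer = 5

5


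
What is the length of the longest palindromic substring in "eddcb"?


Input: "eddcb"
Checking substrings for palindromes:
  [1:3] "dd" (len 2) => palindrome
Longest palindromic substring: "dd" with length 2

2


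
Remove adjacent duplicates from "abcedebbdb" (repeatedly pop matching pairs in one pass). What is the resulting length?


Input: abcedebbdb
Stack-based adjacent duplicate removal:
  Read 'a': push. Stack: a
  Read 'b': push. Stack: ab
  Read 'c': push. Stack: abc
  Read 'e': push. Stack: abce
  Read 'd': push. Stack: abced
  Read 'e': push. Stack: abcede
  Read 'b': push. Stack: abcedeb
  Read 'b': matches stack top 'b' => pop. Stack: abcede
  Read 'd': push. Stack: abceded
  Read 'b': push. Stack: abcededb
Final stack: "abcededb" (length 8)

8


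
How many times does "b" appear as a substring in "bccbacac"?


Searching for "b" in "bccbacac"
Scanning each position:
  Position 0: "b" => MATCH
  Position 1: "c" => no
  Position 2: "c" => no
  Position 3: "b" => MATCH
  Position 4: "a" => no
  Position 5: "c" => no
  Position 6: "a" => no
  Position 7: "c" => no
Total occurrences: 2

2


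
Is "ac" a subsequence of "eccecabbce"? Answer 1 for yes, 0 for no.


Check if "ac" is a subsequence of "eccecabbce"
Greedy scan:
  Position 0 ('e'): no match needed
  Position 1 ('c'): no match needed
  Position 2 ('c'): no match needed
  Position 3 ('e'): no match needed
  Position 4 ('c'): no match needed
  Position 5 ('a'): matches sub[0] = 'a'
  Position 6 ('b'): no match needed
  Position 7 ('b'): no match needed
  Position 8 ('c'): matches sub[1] = 'c'
  Position 9 ('e'): no match needed
All 2 characters matched => is a subsequence

1


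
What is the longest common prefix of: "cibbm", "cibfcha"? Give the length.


Words: cibbm, cibfcha
  Position 0: all 'c' => match
  Position 1: all 'i' => match
  Position 2: all 'b' => match
  Position 3: ('b', 'f') => mismatch, stop
LCP = "cib" (length 3)

3


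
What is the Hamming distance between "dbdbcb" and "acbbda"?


Comparing "dbdbcb" and "acbbda" position by position:
  Position 0: 'd' vs 'a' => differ
  Position 1: 'b' vs 'c' => differ
  Position 2: 'd' vs 'b' => differ
  Position 3: 'b' vs 'b' => same
  Position 4: 'c' vs 'd' => differ
  Position 5: 'b' vs 'a' => differ
Total differences (Hamming distance): 5

5


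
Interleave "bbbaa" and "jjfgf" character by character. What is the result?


Interleaving "bbbaa" and "jjfgf":
  Position 0: 'b' from first, 'j' from second => "bj"
  Position 1: 'b' from first, 'j' from second => "bj"
  Position 2: 'b' from first, 'f' from second => "bf"
  Position 3: 'a' from first, 'g' from second => "ag"
  Position 4: 'a' from first, 'f' from second => "af"
Result: bjbjbfagaf

bjbjbfagaf


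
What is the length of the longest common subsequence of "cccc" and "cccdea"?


LCS of "cccc" and "cccdea"
DP table:
           c    c    c    d    e    a
      0    0    0    0    0    0    0
  c   0    1    1    1    1    1    1
  c   0    1    2    2    2    2    2
  c   0    1    2    3    3    3    3
  c   0    1    2    3    3    3    3
LCS length = dp[4][6] = 3

3


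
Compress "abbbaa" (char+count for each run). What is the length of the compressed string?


Input: abbbaa
Runs:
  'a' x 1 => "a1"
  'b' x 3 => "b3"
  'a' x 2 => "a2"
Compressed: "a1b3a2"
Compressed length: 6

6


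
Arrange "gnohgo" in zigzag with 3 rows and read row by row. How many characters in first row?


Zigzag "gnohgo" into 3 rows:
Placing characters:
  'g' => row 0
  'n' => row 1
  'o' => row 2
  'h' => row 1
  'g' => row 0
  'o' => row 1
Rows:
  Row 0: "gg"
  Row 1: "nho"
  Row 2: "o"
First row length: 2

2


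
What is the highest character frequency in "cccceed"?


Input: cccceed
Character counts:
  'c': 4
  'd': 1
  'e': 2
Maximum frequency: 4

4


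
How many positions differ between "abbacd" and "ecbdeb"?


Comparing "abbacd" and "ecbdeb" position by position:
  Position 0: 'a' vs 'e' => DIFFER
  Position 1: 'b' vs 'c' => DIFFER
  Position 2: 'b' vs 'b' => same
  Position 3: 'a' vs 'd' => DIFFER
  Position 4: 'c' vs 'e' => DIFFER
  Position 5: 'd' vs 'b' => DIFFER
Positions that differ: 5

5


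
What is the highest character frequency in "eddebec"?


Input: eddebec
Character counts:
  'b': 1
  'c': 1
  'd': 2
  'e': 3
Maximum frequency: 3

3


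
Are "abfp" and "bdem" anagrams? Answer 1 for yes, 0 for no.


Strings: "abfp", "bdem"
Sorted first:  abfp
Sorted second: bdem
Differ at position 0: 'a' vs 'b' => not anagrams

0


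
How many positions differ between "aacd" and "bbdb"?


Comparing "aacd" and "bbdb" position by position:
  Position 0: 'a' vs 'b' => DIFFER
  Position 1: 'a' vs 'b' => DIFFER
  Position 2: 'c' vs 'd' => DIFFER
  Position 3: 'd' vs 'b' => DIFFER
Positions that differ: 4

4


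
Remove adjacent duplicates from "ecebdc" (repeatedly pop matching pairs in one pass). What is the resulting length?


Input: ecebdc
Stack-based adjacent duplicate removal:
  Read 'e': push. Stack: e
  Read 'c': push. Stack: ec
  Read 'e': push. Stack: ece
  Read 'b': push. Stack: eceb
  Read 'd': push. Stack: ecebd
  Read 'c': push. Stack: ecebdc
Final stack: "ecebdc" (length 6)

6


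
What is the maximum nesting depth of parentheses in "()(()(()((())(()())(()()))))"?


Input: "()(()(()((())(()())(()()))))"
Tracking depth:
  Position 0 '(': depth becomes 1
  Position 1 ')': depth becomes 0
  Position 2 '(': depth becomes 1
  Position 3 '(': depth becomes 2
  Position 4 ')': depth becomes 1
  Position 5 '(': depth becomes 2
  Position 6 '(': depth becomes 3
  Position 7 ')': depth becomes 2
  Position 8 '(': depth becomes 3
  Position 9 '(': depth becomes 4
  Position 10 '(': depth becomes 5
  Position 11 ')': depth becomes 4
  Position 12 ')': depth becomes 3
  Position 13 '(': depth becomes 4
  Position 14 '(': depth becomes 5
  Position 15 ')': depth becomes 4
  Position 16 '(': depth becomes 5
  Position 17 ')': depth becomes 4
  Position 18 ')': depth becomes 3
  Position 19 '(': depth becomes 4
  Position 20 '(': depth becomes 5
  Position 21 ')': depth becomes 4
  Position 22 '(': depth becomes 5
  Position 23 ')': depth becomes 4
  Position 24 ')': depth becomes 3
  Position 25 ')': depth becomes 2
  Position 26 ')': depth becomes 1
  Position 27 ')': depth becomes 0
Maximum depth reached: 5

5


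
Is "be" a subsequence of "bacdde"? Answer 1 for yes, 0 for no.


Check if "be" is a subsequence of "bacdde"
Greedy scan:
  Position 0 ('b'): matches sub[0] = 'b'
  Position 1 ('a'): no match needed
  Position 2 ('c'): no match needed
  Position 3 ('d'): no match needed
  Position 4 ('d'): no match needed
  Position 5 ('e'): matches sub[1] = 'e'
All 2 characters matched => is a subsequence

1


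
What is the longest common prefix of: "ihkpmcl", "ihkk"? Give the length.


Words: ihkpmcl, ihkk
  Position 0: all 'i' => match
  Position 1: all 'h' => match
  Position 2: all 'k' => match
  Position 3: ('p', 'k') => mismatch, stop
LCP = "ihk" (length 3)

3


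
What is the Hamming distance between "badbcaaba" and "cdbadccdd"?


Comparing "badbcaaba" and "cdbadccdd" position by position:
  Position 0: 'b' vs 'c' => differ
  Position 1: 'a' vs 'd' => differ
  Position 2: 'd' vs 'b' => differ
  Position 3: 'b' vs 'a' => differ
  Position 4: 'c' vs 'd' => differ
  Position 5: 'a' vs 'c' => differ
  Position 6: 'a' vs 'c' => differ
  Position 7: 'b' vs 'd' => differ
  Position 8: 'a' vs 'd' => differ
Total differences (Hamming distance): 9

9


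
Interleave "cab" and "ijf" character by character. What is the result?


Interleaving "cab" and "ijf":
  Position 0: 'c' from first, 'i' from second => "ci"
  Position 1: 'a' from first, 'j' from second => "aj"
  Position 2: 'b' from first, 'f' from second => "bf"
Result: ciajbf

ciajbf


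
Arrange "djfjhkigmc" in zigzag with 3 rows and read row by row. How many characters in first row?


Zigzag "djfjhkigmc" into 3 rows:
Placing characters:
  'd' => row 0
  'j' => row 1
  'f' => row 2
  'j' => row 1
  'h' => row 0
  'k' => row 1
  'i' => row 2
  'g' => row 1
  'm' => row 0
  'c' => row 1
Rows:
  Row 0: "dhm"
  Row 1: "jjkgc"
  Row 2: "fi"
First row length: 3

3


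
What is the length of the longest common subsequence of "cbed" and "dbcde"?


LCS of "cbed" and "dbcde"
DP table:
           d    b    c    d    e
      0    0    0    0    0    0
  c   0    0    0    1    1    1
  b   0    0    1    1    1    1
  e   0    0    1    1    1    2
  d   0    1    1    1    2    2
LCS length = dp[4][5] = 2

2


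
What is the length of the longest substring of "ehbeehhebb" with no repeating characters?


Input: "ehbeehhebb"
Sliding window (track last position of each char):
  Position 0 ('e'): window [0,0] length 1 -- new best
  Position 1 ('h'): window [0,1] length 2 -- new best
  Position 2 ('b'): window [0,2] length 3 -- new best
  Position 3 ('e'): repeat (last at 0), move window start to 1
  Position 3 ('e'): window [1,3] length 3
  Position 4 ('e'): repeat (last at 3), move window start to 4
  Position 4 ('e'): window [4,4] length 1
  Position 5 ('h'): window [4,5] length 2
  Position 6 ('h'): repeat (last at 5), move window start to 6
  Position 6 ('h'): window [6,6] length 1
  Position 7 ('e'): window [6,7] length 2
  Position 8 ('b'): window [6,8] length 3
  Position 9 ('b'): repeat (last at 8), move window start to 9
  Position 9 ('b'): window [9,9] length 1
Longest substring with no repeats: "ehb" with length 3

3


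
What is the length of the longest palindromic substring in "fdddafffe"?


Input: "fdddafffe"
Checking substrings for palindromes:
  [1:4] "ddd" (len 3) => palindrome
  [5:8] "fff" (len 3) => palindrome
  [1:3] "dd" (len 2) => palindrome
  [2:4] "dd" (len 2) => palindrome
  [5:7] "ff" (len 2) => palindrome
  [6:8] "ff" (len 2) => palindrome
Longest palindromic substring: "ddd" with length 3

3


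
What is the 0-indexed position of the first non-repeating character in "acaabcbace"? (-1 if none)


Input: acaabcbace
Character frequencies:
  'a': 4
  'b': 2
  'c': 3
  'e': 1
Scanning left to right for freq == 1:
  Position 0 ('a'): freq=4, skip
  Position 1 ('c'): freq=3, skip
  Position 2 ('a'): freq=4, skip
  Position 3 ('a'): freq=4, skip
  Position 4 ('b'): freq=2, skip
  Position 5 ('c'): freq=3, skip
  Position 6 ('b'): freq=2, skip
  Position 7 ('a'): freq=4, skip
  Position 8 ('c'): freq=3, skip
  Position 9 ('e'): unique! => answer = 9

9


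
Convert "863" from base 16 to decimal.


Input: "863" in base 16
Positional expansion:
  Digit '8' (value 8) x 16^2 = 2048
  Digit '6' (value 6) x 16^1 = 96
  Digit '3' (value 3) x 16^0 = 3
Sum = 2147

2147


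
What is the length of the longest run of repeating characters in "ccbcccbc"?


Input: "ccbcccbc"
Scanning for longest run:
  Position 1 ('c'): continues run of 'c', length=2
  Position 2 ('b'): new char, reset run to 1
  Position 3 ('c'): new char, reset run to 1
  Position 4 ('c'): continues run of 'c', length=2
  Position 5 ('c'): continues run of 'c', length=3
  Position 6 ('b'): new char, reset run to 1
  Position 7 ('c'): new char, reset run to 1
Longest run: 'c' with length 3

3


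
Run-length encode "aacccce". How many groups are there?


Input: aacccce
Scanning for consecutive runs:
  Group 1: 'a' x 2 (positions 0-1)
  Group 2: 'c' x 4 (positions 2-5)
  Group 3: 'e' x 1 (positions 6-6)
Total groups: 3

3


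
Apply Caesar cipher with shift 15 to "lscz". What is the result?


Caesar cipher: shift "lscz" by 15
  'l' (pos 11) + 15 = pos 0 = 'a'
  's' (pos 18) + 15 = pos 7 = 'h'
  'c' (pos 2) + 15 = pos 17 = 'r'
  'z' (pos 25) + 15 = pos 14 = 'o'
Result: ahro

ahro


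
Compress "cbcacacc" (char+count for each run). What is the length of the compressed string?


Input: cbcacacc
Runs:
  'c' x 1 => "c1"
  'b' x 1 => "b1"
  'c' x 1 => "c1"
  'a' x 1 => "a1"
  'c' x 1 => "c1"
  'a' x 1 => "a1"
  'c' x 2 => "c2"
Compressed: "c1b1c1a1c1a1c2"
Compressed length: 14

14


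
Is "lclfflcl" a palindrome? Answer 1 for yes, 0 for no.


Input: lclfflcl
Reversed: lclfflcl
  Compare pos 0 ('l') with pos 7 ('l'): match
  Compare pos 1 ('c') with pos 6 ('c'): match
  Compare pos 2 ('l') with pos 5 ('l'): match
  Compare pos 3 ('f') with pos 4 ('f'): match
Result: palindrome

1


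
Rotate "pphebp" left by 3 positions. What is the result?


Input: "pphebp", rotate left by 3
First 3 characters: "pph"
Remaining characters: "ebp"
Concatenate remaining + first: "ebp" + "pph" = "ebppph"

ebppph


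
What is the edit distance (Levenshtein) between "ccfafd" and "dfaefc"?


Computing edit distance: "ccfafd" -> "dfaefc"
DP table:
           d    f    a    e    f    c
      0    1    2    3    4    5    6
  c   1    1    2    3    4    5    5
  c   2    2    2    3    4    5    5
  f   3    3    2    3    4    4    5
  a   4    4    3    2    3    4    5
  f   5    5    4    3    3    3    4
  d   6    5    5    4    4    4    4
Edit distance = dp[6][6] = 4

4


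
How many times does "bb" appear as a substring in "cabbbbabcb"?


Searching for "bb" in "cabbbbabcb"
Scanning each position:
  Position 0: "ca" => no
  Position 1: "ab" => no
  Position 2: "bb" => MATCH
  Position 3: "bb" => MATCH
  Position 4: "bb" => MATCH
  Position 5: "ba" => no
  Position 6: "ab" => no
  Position 7: "bc" => no
  Position 8: "cb" => no
Total occurrences: 3

3


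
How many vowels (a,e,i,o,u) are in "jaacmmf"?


Input: jaacmmf
Checking each character:
  'j' at position 0: consonant
  'a' at position 1: vowel (running total: 1)
  'a' at position 2: vowel (running total: 2)
  'c' at position 3: consonant
  'm' at position 4: consonant
  'm' at position 5: consonant
  'f' at position 6: consonant
Total vowels: 2

2


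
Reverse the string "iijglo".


Input: iijglo
Reading characters right to left:
  Position 5: 'o'
  Position 4: 'l'
  Position 3: 'g'
  Position 2: 'j'
  Position 1: 'i'
  Position 0: 'i'
Reversed: olgjii

olgjii


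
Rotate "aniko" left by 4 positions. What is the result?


Input: "aniko", rotate left by 4
First 4 characters: "anik"
Remaining characters: "o"
Concatenate remaining + first: "o" + "anik" = "oanik"

oanik


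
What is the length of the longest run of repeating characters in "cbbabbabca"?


Input: "cbbabbabca"
Scanning for longest run:
  Position 1 ('b'): new char, reset run to 1
  Position 2 ('b'): continues run of 'b', length=2
  Position 3 ('a'): new char, reset run to 1
  Position 4 ('b'): new char, reset run to 1
  Position 5 ('b'): continues run of 'b', length=2
  Position 6 ('a'): new char, reset run to 1
  Position 7 ('b'): new char, reset run to 1
  Position 8 ('c'): new char, reset run to 1
  Position 9 ('a'): new char, reset run to 1
Longest run: 'b' with length 2

2


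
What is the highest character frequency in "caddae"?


Input: caddae
Character counts:
  'a': 2
  'c': 1
  'd': 2
  'e': 1
Maximum frequency: 2

2


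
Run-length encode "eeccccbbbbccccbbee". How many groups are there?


Input: eeccccbbbbccccbbee
Scanning for consecutive runs:
  Group 1: 'e' x 2 (positions 0-1)
  Group 2: 'c' x 4 (positions 2-5)
  Group 3: 'b' x 4 (positions 6-9)
  Group 4: 'c' x 4 (positions 10-13)
  Group 5: 'b' x 2 (positions 14-15)
  Group 6: 'e' x 2 (positions 16-17)
Total groups: 6

6


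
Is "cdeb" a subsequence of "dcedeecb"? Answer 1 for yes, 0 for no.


Check if "cdeb" is a subsequence of "dcedeecb"
Greedy scan:
  Position 0 ('d'): no match needed
  Position 1 ('c'): matches sub[0] = 'c'
  Position 2 ('e'): no match needed
  Position 3 ('d'): matches sub[1] = 'd'
  Position 4 ('e'): matches sub[2] = 'e'
  Position 5 ('e'): no match needed
  Position 6 ('c'): no match needed
  Position 7 ('b'): matches sub[3] = 'b'
All 4 characters matched => is a subsequence

1


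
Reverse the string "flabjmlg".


Input: flabjmlg
Reading characters right to left:
  Position 7: 'g'
  Position 6: 'l'
  Position 5: 'm'
  Position 4: 'j'
  Position 3: 'b'
  Position 2: 'a'
  Position 1: 'l'
  Position 0: 'f'
Reversed: glmjbalf

glmjbalf


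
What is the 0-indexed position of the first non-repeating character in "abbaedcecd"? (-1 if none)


Input: abbaedcecd
Character frequencies:
  'a': 2
  'b': 2
  'c': 2
  'd': 2
  'e': 2
Scanning left to right for freq == 1:
  Position 0 ('a'): freq=2, skip
  Position 1 ('b'): freq=2, skip
  Position 2 ('b'): freq=2, skip
  Position 3 ('a'): freq=2, skip
  Position 4 ('e'): freq=2, skip
  Position 5 ('d'): freq=2, skip
  Position 6 ('c'): freq=2, skip
  Position 7 ('e'): freq=2, skip
  Position 8 ('c'): freq=2, skip
  Position 9 ('d'): freq=2, skip
  No unique character found => answer = -1

-1


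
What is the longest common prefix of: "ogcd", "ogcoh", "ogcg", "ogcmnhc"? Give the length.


Words: ogcd, ogcoh, ogcg, ogcmnhc
  Position 0: all 'o' => match
  Position 1: all 'g' => match
  Position 2: all 'c' => match
  Position 3: ('d', 'o', 'g', 'm') => mismatch, stop
LCP = "ogc" (length 3)

3


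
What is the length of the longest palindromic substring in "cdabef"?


Input: "cdabef"
Checking substrings for palindromes:
  No multi-char palindromic substrings found
Longest palindromic substring: "c" with length 1

1


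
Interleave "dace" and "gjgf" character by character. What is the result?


Interleaving "dace" and "gjgf":
  Position 0: 'd' from first, 'g' from second => "dg"
  Position 1: 'a' from first, 'j' from second => "aj"
  Position 2: 'c' from first, 'g' from second => "cg"
  Position 3: 'e' from first, 'f' from second => "ef"
Result: dgajcgef

dgajcgef


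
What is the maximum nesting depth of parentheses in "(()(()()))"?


Input: "(()(()()))"
Tracking depth:
  Position 0 '(': depth becomes 1
  Position 1 '(': depth becomes 2
  Position 2 ')': depth becomes 1
  Position 3 '(': depth becomes 2
  Position 4 '(': depth becomes 3
  Position 5 ')': depth becomes 2
  Position 6 '(': depth becomes 3
  Position 7 ')': depth becomes 2
  Position 8 ')': depth becomes 1
  Position 9 ')': depth becomes 0
Maximum depth reached: 3

3


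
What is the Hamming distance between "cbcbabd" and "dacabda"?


Comparing "cbcbabd" and "dacabda" position by position:
  Position 0: 'c' vs 'd' => differ
  Position 1: 'b' vs 'a' => differ
  Position 2: 'c' vs 'c' => same
  Position 3: 'b' vs 'a' => differ
  Position 4: 'a' vs 'b' => differ
  Position 5: 'b' vs 'd' => differ
  Position 6: 'd' vs 'a' => differ
Total differences (Hamming distance): 6

6


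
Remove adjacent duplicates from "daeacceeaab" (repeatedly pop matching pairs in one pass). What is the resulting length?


Input: daeacceeaab
Stack-based adjacent duplicate removal:
  Read 'd': push. Stack: d
  Read 'a': push. Stack: da
  Read 'e': push. Stack: dae
  Read 'a': push. Stack: daea
  Read 'c': push. Stack: daeac
  Read 'c': matches stack top 'c' => pop. Stack: daea
  Read 'e': push. Stack: daeae
  Read 'e': matches stack top 'e' => pop. Stack: daea
  Read 'a': matches stack top 'a' => pop. Stack: dae
  Read 'a': push. Stack: daea
  Read 'b': push. Stack: daeab
Final stack: "daeab" (length 5)

5


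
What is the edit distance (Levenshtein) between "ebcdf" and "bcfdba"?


Computing edit distance: "ebcdf" -> "bcfdba"
DP table:
           b    c    f    d    b    a
      0    1    2    3    4    5    6
  e   1    1    2    3    4    5    6
  b   2    1    2    3    4    4    5
  c   3    2    1    2    3    4    5
  d   4    3    2    2    2    3    4
  f   5    4    3    2    3    3    4
Edit distance = dp[5][6] = 4

4


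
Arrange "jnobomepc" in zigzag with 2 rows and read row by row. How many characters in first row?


Zigzag "jnobomepc" into 2 rows:
Placing characters:
  'j' => row 0
  'n' => row 1
  'o' => row 0
  'b' => row 1
  'o' => row 0
  'm' => row 1
  'e' => row 0
  'p' => row 1
  'c' => row 0
Rows:
  Row 0: "jooec"
  Row 1: "nbmp"
First row length: 5

5


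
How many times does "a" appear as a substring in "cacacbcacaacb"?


Searching for "a" in "cacacbcacaacb"
Scanning each position:
  Position 0: "c" => no
  Position 1: "a" => MATCH
  Position 2: "c" => no
  Position 3: "a" => MATCH
  Position 4: "c" => no
  Position 5: "b" => no
  Position 6: "c" => no
  Position 7: "a" => MATCH
  Position 8: "c" => no
  Position 9: "a" => MATCH
  Position 10: "a" => MATCH
  Position 11: "c" => no
  Position 12: "b" => no
Total occurrences: 5

5


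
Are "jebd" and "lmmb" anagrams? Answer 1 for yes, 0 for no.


Strings: "jebd", "lmmb"
Sorted first:  bdej
Sorted second: blmm
Differ at position 1: 'd' vs 'l' => not anagrams

0


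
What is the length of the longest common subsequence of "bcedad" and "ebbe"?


LCS of "bcedad" and "ebbe"
DP table:
           e    b    b    e
      0    0    0    0    0
  b   0    0    1    1    1
  c   0    0    1    1    1
  e   0    1    1    1    2
  d   0    1    1    1    2
  a   0    1    1    1    2
  d   0    1    1    1    2
LCS length = dp[6][4] = 2

2


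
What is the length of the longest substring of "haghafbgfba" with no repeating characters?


Input: "haghafbgfba"
Sliding window (track last position of each char):
  Position 0 ('h'): window [0,0] length 1 -- new best
  Position 1 ('a'): window [0,1] length 2 -- new best
  Position 2 ('g'): window [0,2] length 3 -- new best
  Position 3 ('h'): repeat (last at 0), move window start to 1
  Position 3 ('h'): window [1,3] length 3
  Position 4 ('a'): repeat (last at 1), move window start to 2
  Position 4 ('a'): window [2,4] length 3
  Position 5 ('f'): window [2,5] length 4 -- new best
  Position 6 ('b'): window [2,6] length 5 -- new best
  Position 7 ('g'): repeat (last at 2), move window start to 3
  Position 7 ('g'): window [3,7] length 5
  Position 8 ('f'): repeat (last at 5), move window start to 6
  Position 8 ('f'): window [6,8] length 3
  Position 9 ('b'): repeat (last at 6), move window start to 7
  Position 9 ('b'): window [7,9] length 3
  Position 10 ('a'): window [7,10] length 4
Longest substring with no repeats: "ghafb" with length 5

5


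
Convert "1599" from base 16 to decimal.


Input: "1599" in base 16
Positional expansion:
  Digit '1' (value 1) x 16^3 = 4096
  Digit '5' (value 5) x 16^2 = 1280
  Digit '9' (value 9) x 16^1 = 144
  Digit '9' (value 9) x 16^0 = 9
Sum = 5529

5529


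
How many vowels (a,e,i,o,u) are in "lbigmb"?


Input: lbigmb
Checking each character:
  'l' at position 0: consonant
  'b' at position 1: consonant
  'i' at position 2: vowel (running total: 1)
  'g' at position 3: consonant
  'm' at position 4: consonant
  'b' at position 5: consonant
Total vowels: 1

1


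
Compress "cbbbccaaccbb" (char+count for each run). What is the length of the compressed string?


Input: cbbbccaaccbb
Runs:
  'c' x 1 => "c1"
  'b' x 3 => "b3"
  'c' x 2 => "c2"
  'a' x 2 => "a2"
  'c' x 2 => "c2"
  'b' x 2 => "b2"
Compressed: "c1b3c2a2c2b2"
Compressed length: 12

12


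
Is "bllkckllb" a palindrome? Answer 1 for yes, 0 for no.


Input: bllkckllb
Reversed: bllkckllb
  Compare pos 0 ('b') with pos 8 ('b'): match
  Compare pos 1 ('l') with pos 7 ('l'): match
  Compare pos 2 ('l') with pos 6 ('l'): match
  Compare pos 3 ('k') with pos 5 ('k'): match
Result: palindrome

1


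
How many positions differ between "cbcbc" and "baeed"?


Comparing "cbcbc" and "baeed" position by position:
  Position 0: 'c' vs 'b' => DIFFER
  Position 1: 'b' vs 'a' => DIFFER
  Position 2: 'c' vs 'e' => DIFFER
  Position 3: 'b' vs 'e' => DIFFER
  Position 4: 'c' vs 'd' => DIFFER
Positions that differ: 5

5


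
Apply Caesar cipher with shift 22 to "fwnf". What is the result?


Caesar cipher: shift "fwnf" by 22
  'f' (pos 5) + 22 = pos 1 = 'b'
  'w' (pos 22) + 22 = pos 18 = 's'
  'n' (pos 13) + 22 = pos 9 = 'j'
  'f' (pos 5) + 22 = pos 1 = 'b'
Result: bsjb

bsjb


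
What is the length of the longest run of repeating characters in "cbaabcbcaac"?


Input: "cbaabcbcaac"
Scanning for longest run:
  Position 1 ('b'): new char, reset run to 1
  Position 2 ('a'): new char, reset run to 1
  Position 3 ('a'): continues run of 'a', length=2
  Position 4 ('b'): new char, reset run to 1
  Position 5 ('c'): new char, reset run to 1
  Position 6 ('b'): new char, reset run to 1
  Position 7 ('c'): new char, reset run to 1
  Position 8 ('a'): new char, reset run to 1
  Position 9 ('a'): continues run of 'a', length=2
  Position 10 ('c'): new char, reset run to 1
Longest run: 'a' with length 2

2


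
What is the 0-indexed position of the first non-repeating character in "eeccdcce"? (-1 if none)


Input: eeccdcce
Character frequencies:
  'c': 4
  'd': 1
  'e': 3
Scanning left to right for freq == 1:
  Position 0 ('e'): freq=3, skip
  Position 1 ('e'): freq=3, skip
  Position 2 ('c'): freq=4, skip
  Position 3 ('c'): freq=4, skip
  Position 4 ('d'): unique! => answer = 4

4


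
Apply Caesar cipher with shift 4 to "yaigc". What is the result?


Caesar cipher: shift "yaigc" by 4
  'y' (pos 24) + 4 = pos 2 = 'c'
  'a' (pos 0) + 4 = pos 4 = 'e'
  'i' (pos 8) + 4 = pos 12 = 'm'
  'g' (pos 6) + 4 = pos 10 = 'k'
  'c' (pos 2) + 4 = pos 6 = 'g'
Result: cemkg

cemkg


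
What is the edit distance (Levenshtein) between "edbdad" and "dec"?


Computing edit distance: "edbdad" -> "dec"
DP table:
           d    e    c
      0    1    2    3
  e   1    1    1    2
  d   2    1    2    2
  b   3    2    2    3
  d   4    3    3    3
  a   5    4    4    4
  d   6    5    5    5
Edit distance = dp[6][3] = 5

5


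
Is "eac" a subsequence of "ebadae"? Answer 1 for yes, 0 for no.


Check if "eac" is a subsequence of "ebadae"
Greedy scan:
  Position 0 ('e'): matches sub[0] = 'e'
  Position 1 ('b'): no match needed
  Position 2 ('a'): matches sub[1] = 'a'
  Position 3 ('d'): no match needed
  Position 4 ('a'): no match needed
  Position 5 ('e'): no match needed
Only matched 2/3 characters => not a subsequence

0


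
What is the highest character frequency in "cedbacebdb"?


Input: cedbacebdb
Character counts:
  'a': 1
  'b': 3
  'c': 2
  'd': 2
  'e': 2
Maximum frequency: 3

3


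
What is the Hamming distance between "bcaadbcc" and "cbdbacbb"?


Comparing "bcaadbcc" and "cbdbacbb" position by position:
  Position 0: 'b' vs 'c' => differ
  Position 1: 'c' vs 'b' => differ
  Position 2: 'a' vs 'd' => differ
  Position 3: 'a' vs 'b' => differ
  Position 4: 'd' vs 'a' => differ
  Position 5: 'b' vs 'c' => differ
  Position 6: 'c' vs 'b' => differ
  Position 7: 'c' vs 'b' => differ
Total differences (Hamming distance): 8

8


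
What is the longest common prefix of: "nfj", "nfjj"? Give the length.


Words: nfj, nfjj
  Position 0: all 'n' => match
  Position 1: all 'f' => match
  Position 2: all 'j' => match
LCP = "nfj" (length 3)

3


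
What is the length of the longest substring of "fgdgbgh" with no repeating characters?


Input: "fgdgbgh"
Sliding window (track last position of each char):
  Position 0 ('f'): window [0,0] length 1 -- new best
  Position 1 ('g'): window [0,1] length 2 -- new best
  Position 2 ('d'): window [0,2] length 3 -- new best
  Position 3 ('g'): repeat (last at 1), move window start to 2
  Position 3 ('g'): window [2,3] length 2
  Position 4 ('b'): window [2,4] length 3
  Position 5 ('g'): repeat (last at 3), move window start to 4
  Position 5 ('g'): window [4,5] length 2
  Position 6 ('h'): window [4,6] length 3
Longest substring with no repeats: "fgd" with length 3

3


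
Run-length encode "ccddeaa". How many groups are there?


Input: ccddeaa
Scanning for consecutive runs:
  Group 1: 'c' x 2 (positions 0-1)
  Group 2: 'd' x 2 (positions 2-3)
  Group 3: 'e' x 1 (positions 4-4)
  Group 4: 'a' x 2 (positions 5-6)
Total groups: 4

4


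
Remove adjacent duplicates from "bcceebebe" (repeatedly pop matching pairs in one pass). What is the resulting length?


Input: bcceebebe
Stack-based adjacent duplicate removal:
  Read 'b': push. Stack: b
  Read 'c': push. Stack: bc
  Read 'c': matches stack top 'c' => pop. Stack: b
  Read 'e': push. Stack: be
  Read 'e': matches stack top 'e' => pop. Stack: b
  Read 'b': matches stack top 'b' => pop. Stack: (empty)
  Read 'e': push. Stack: e
  Read 'b': push. Stack: eb
  Read 'e': push. Stack: ebe
Final stack: "ebe" (length 3)

3
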